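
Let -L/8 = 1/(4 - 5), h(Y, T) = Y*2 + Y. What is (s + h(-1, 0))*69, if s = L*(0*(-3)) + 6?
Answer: 207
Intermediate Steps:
h(Y, T) = 3*Y (h(Y, T) = 2*Y + Y = 3*Y)
L = 8 (L = -8/(4 - 5) = -8/(-1) = -8*(-1) = 8)
s = 6 (s = 8*(0*(-3)) + 6 = 8*0 + 6 = 0 + 6 = 6)
(s + h(-1, 0))*69 = (6 + 3*(-1))*69 = (6 - 3)*69 = 3*69 = 207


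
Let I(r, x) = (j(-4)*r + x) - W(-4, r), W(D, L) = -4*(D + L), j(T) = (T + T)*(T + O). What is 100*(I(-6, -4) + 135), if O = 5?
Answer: 13900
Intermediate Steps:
j(T) = 2*T*(5 + T) (j(T) = (T + T)*(T + 5) = (2*T)*(5 + T) = 2*T*(5 + T))
W(D, L) = -4*D - 4*L
I(r, x) = -16 + x - 4*r (I(r, x) = ((2*(-4)*(5 - 4))*r + x) - (-4*(-4) - 4*r) = ((2*(-4)*1)*r + x) - (16 - 4*r) = (-8*r + x) + (-16 + 4*r) = (x - 8*r) + (-16 + 4*r) = -16 + x - 4*r)
100*(I(-6, -4) + 135) = 100*((-16 - 4 - 4*(-6)) + 135) = 100*((-16 - 4 + 24) + 135) = 100*(4 + 135) = 100*139 = 13900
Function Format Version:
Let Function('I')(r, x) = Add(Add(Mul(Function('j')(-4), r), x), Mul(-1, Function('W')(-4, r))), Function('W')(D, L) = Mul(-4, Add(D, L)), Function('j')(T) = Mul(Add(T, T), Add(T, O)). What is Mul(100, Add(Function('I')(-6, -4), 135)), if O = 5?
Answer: 13900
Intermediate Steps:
Function('j')(T) = Mul(2, T, Add(5, T)) (Function('j')(T) = Mul(Add(T, T), Add(T, 5)) = Mul(Mul(2, T), Add(5, T)) = Mul(2, T, Add(5, T)))
Function('W')(D, L) = Add(Mul(-4, D), Mul(-4, L))
Function('I')(r, x) = Add(-16, x, Mul(-4, r)) (Function('I')(r, x) = Add(Add(Mul(Mul(2, -4, Add(5, -4)), r), x), Mul(-1, Add(Mul(-4, -4), Mul(-4, r)))) = Add(Add(Mul(Mul(2, -4, 1), r), x), Mul(-1, Add(16, Mul(-4, r)))) = Add(Add(Mul(-8, r), x), Add(-16, Mul(4, r))) = Add(Add(x, Mul(-8, r)), Add(-16, Mul(4, r))) = Add(-16, x, Mul(-4, r)))
Mul(100, Add(Function('I')(-6, -4), 135)) = Mul(100, Add(Add(-16, -4, Mul(-4, -6)), 135)) = Mul(100, Add(Add(-16, -4, 24), 135)) = Mul(100, Add(4, 135)) = Mul(100, 139) = 13900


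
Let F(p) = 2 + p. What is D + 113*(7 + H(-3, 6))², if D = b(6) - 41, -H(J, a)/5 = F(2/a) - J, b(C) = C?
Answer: 393038/9 ≈ 43671.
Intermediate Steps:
H(J, a) = -10 - 10/a + 5*J (H(J, a) = -5*((2 + 2/a) - J) = -5*(2 - J + 2/a) = -10 - 10/a + 5*J)
D = -35 (D = 6 - 41 = -35)
D + 113*(7 + H(-3, 6))² = -35 + 113*(7 + (-10 - 10/6 + 5*(-3)))² = -35 + 113*(7 + (-10 - 10*⅙ - 15))² = -35 + 113*(7 + (-10 - 5/3 - 15))² = -35 + 113*(7 - 80/3)² = -35 + 113*(-59/3)² = -35 + 113*(3481/9) = -35 + 393353/9 = 393038/9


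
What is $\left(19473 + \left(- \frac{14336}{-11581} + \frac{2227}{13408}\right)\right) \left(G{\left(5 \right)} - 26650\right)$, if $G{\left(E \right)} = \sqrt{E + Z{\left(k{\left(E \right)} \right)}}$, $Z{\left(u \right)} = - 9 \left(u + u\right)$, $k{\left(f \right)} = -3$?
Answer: $- \frac{40294099593747675}{77639024} + \frac{3023947436679 \sqrt{59}}{155278048} \approx -5.1884 \cdot 10^{8}$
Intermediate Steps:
$Z{\left(u \right)} = - 18 u$ ($Z{\left(u \right)} = - 9 \cdot 2 u = - 18 u$)
$G{\left(E \right)} = \sqrt{54 + E}$ ($G{\left(E \right)} = \sqrt{E - -54} = \sqrt{E + 54} = \sqrt{54 + E}$)
$\left(19473 + \left(- \frac{14336}{-11581} + \frac{2227}{13408}\right)\right) \left(G{\left(5 \right)} - 26650\right) = \left(19473 + \left(- \frac{14336}{-11581} + \frac{2227}{13408}\right)\right) \left(\sqrt{54 + 5} - 26650\right) = \left(19473 + \left(\left(-14336\right) \left(- \frac{1}{11581}\right) + 2227 \cdot \frac{1}{13408}\right)\right) \left(\sqrt{59} - 26650\right) = \left(19473 + \left(\frac{14336}{11581} + \frac{2227}{13408}\right)\right) \left(-26650 + \sqrt{59}\right) = \left(19473 + \frac{218007975}{155278048}\right) \left(-26650 + \sqrt{59}\right) = \frac{3023947436679 \left(-26650 + \sqrt{59}\right)}{155278048} = - \frac{40294099593747675}{77639024} + \frac{3023947436679 \sqrt{59}}{155278048}$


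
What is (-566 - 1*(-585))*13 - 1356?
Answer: -1109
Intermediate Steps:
(-566 - 1*(-585))*13 - 1356 = (-566 + 585)*13 - 1356 = 19*13 - 1356 = 247 - 1356 = -1109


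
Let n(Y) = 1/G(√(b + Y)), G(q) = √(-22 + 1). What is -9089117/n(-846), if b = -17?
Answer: -9089117*I*√21 ≈ -4.1652e+7*I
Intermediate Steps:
G(q) = I*√21 (G(q) = √(-21) = I*√21)
n(Y) = -I*√21/21 (n(Y) = 1/(I*√21) = -I*√21/21)
-9089117/n(-846) = -9089117*I*√21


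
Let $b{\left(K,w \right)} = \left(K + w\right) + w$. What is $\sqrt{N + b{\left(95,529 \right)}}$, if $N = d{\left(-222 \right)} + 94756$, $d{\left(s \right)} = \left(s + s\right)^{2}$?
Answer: $\sqrt{293045} \approx 541.34$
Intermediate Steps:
$b{\left(K,w \right)} = K + 2 w$
$d{\left(s \right)} = 4 s^{2}$ ($d{\left(s \right)} = \left(2 s\right)^{2} = 4 s^{2}$)
$N = 291892$ ($N = 4 \left(-222\right)^{2} + 94756 = 4 \cdot 49284 + 94756 = 197136 + 94756 = 291892$)
$\sqrt{N + b{\left(95,529 \right)}} = \sqrt{291892 + \left(95 + 2 \cdot 529\right)} = \sqrt{291892 + \left(95 + 1058\right)} = \sqrt{291892 + 1153} = \sqrt{293045}$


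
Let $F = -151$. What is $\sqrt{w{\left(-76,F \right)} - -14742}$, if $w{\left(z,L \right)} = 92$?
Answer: $\sqrt{14834} \approx 121.79$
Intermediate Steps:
$\sqrt{w{\left(-76,F \right)} - -14742} = \sqrt{92 - -14742} = \sqrt{92 + 14742} = \sqrt{14834}$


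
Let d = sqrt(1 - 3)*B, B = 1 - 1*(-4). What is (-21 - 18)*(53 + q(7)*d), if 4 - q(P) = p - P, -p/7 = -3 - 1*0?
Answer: -2067 + 1950*I*sqrt(2) ≈ -2067.0 + 2757.7*I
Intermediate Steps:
p = 21 (p = -7*(-3 - 1*0) = -7*(-3 + 0) = -7*(-3) = 21)
B = 5 (B = 1 + 4 = 5)
q(P) = -17 + P (q(P) = 4 - (21 - P) = 4 + (-21 + P) = -17 + P)
d = 5*I*sqrt(2) (d = sqrt(1 - 3)*5 = sqrt(-2)*5 = (I*sqrt(2))*5 = 5*I*sqrt(2) ≈ 7.0711*I)
(-21 - 18)*(53 + q(7)*d) = (-21 - 18)*(53 + (-17 + 7)*(5*I*sqrt(2))) = -39*(53 - 50*I*sqrt(2)) = -2067 + 1950*I*sqrt(2)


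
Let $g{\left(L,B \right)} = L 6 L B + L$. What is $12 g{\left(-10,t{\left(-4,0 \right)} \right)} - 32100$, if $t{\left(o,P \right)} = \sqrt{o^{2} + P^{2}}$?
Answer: $-3420$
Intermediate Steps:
$t{\left(o,P \right)} = \sqrt{P^{2} + o^{2}}$
$g{\left(L,B \right)} = L + 6 B L^{2}$ ($g{\left(L,B \right)} = 6 L L B + L = 6 L^{2} B + L = 6 B L^{2} + L = L + 6 B L^{2}$)
$12 g{\left(-10,t{\left(-4,0 \right)} \right)} - 32100 = 12 \left(- 10 \left(1 + 6 \sqrt{0^{2} + \left(-4\right)^{2}} \left(-10\right)\right)\right) - 32100 = 12 \left(- 10 \left(1 + 6 \sqrt{0 + 16} \left(-10\right)\right)\right) - 32100 = 12 \left(- 10 \left(1 + 6 \sqrt{16} \left(-10\right)\right)\right) - 32100 = 12 \left(- 10 \left(1 + 6 \cdot 4 \left(-10\right)\right)\right) - 32100 = 12 \left(- 10 \left(1 - 240\right)\right) - 32100 = 12 \left(\left(-10\right) \left(-239\right)\right) - 32100 = 12 \cdot 2390 - 32100 = 28680 - 32100 = -3420$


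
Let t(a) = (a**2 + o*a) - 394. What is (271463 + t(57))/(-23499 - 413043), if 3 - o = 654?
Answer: -237211/436542 ≈ -0.54339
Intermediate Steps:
o = -651 (o = 3 - 1*654 = 3 - 654 = -651)
t(a) = -394 + a**2 - 651*a (t(a) = (a**2 - 651*a) - 394 = -394 + a**2 - 651*a)
(271463 + t(57))/(-23499 - 413043) = (271463 + (-394 + 57**2 - 651*57))/(-23499 - 413043) = (271463 + (-394 + 3249 - 37107))/(-436542) = (271463 - 34252)*(-1/436542) = 237211*(-1/436542) = -237211/436542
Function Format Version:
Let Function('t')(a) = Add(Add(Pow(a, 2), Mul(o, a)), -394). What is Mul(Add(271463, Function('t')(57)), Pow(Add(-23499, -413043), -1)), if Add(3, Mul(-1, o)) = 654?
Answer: Rational(-237211, 436542) ≈ -0.54339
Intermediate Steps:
o = -651 (o = Add(3, Mul(-1, 654)) = Add(3, -654) = -651)
Function('t')(a) = Add(-394, Pow(a, 2), Mul(-651, a)) (Function('t')(a) = Add(Add(Pow(a, 2), Mul(-651, a)), -394) = Add(-394, Pow(a, 2), Mul(-651, a)))
Mul(Add(271463, Function('t')(57)), Pow(Add(-23499, -413043), -1)) = Mul(Add(271463, Add(-394, Pow(57, 2), Mul(-651, 57))), Pow(Add(-23499, -413043), -1)) = Mul(Add(271463, Add(-394, 3249, -37107)), Pow(-436542, -1)) = Mul(Add(271463, -34252), Rational(-1, 436542)) = Mul(237211, Rational(-1, 436542)) = Rational(-237211, 436542)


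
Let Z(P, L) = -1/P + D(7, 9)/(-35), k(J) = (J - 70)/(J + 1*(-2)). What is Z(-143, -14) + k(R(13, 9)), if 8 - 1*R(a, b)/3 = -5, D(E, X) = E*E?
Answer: -59017/26455 ≈ -2.2308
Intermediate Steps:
D(E, X) = E²
R(a, b) = 39 (R(a, b) = 24 - 3*(-5) = 24 + 15 = 39)
k(J) = (-70 + J)/(-2 + J) (k(J) = (-70 + J)/(J - 2) = (-70 + J)/(-2 + J))
Z(P, L) = -7/5 - 1/P (Z(P, L) = -1/P + 7²/(-35) = -1/P + 49*(-1/35) = -1/P - 7/5 = -7/5 - 1/P)
Z(-143, -14) + k(R(13, 9)) = (-7/5 - 1/(-143)) + (-70 + 39)/(-2 + 39) = (-7/5 - 1*(-1/143)) - 31/37 = (-7/5 + 1/143) + (1/37)*(-31) = -996/715 - 31/37 = -59017/26455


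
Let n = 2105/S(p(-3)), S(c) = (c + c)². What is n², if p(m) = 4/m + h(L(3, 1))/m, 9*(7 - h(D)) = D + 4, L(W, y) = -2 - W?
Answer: 94193134281/64000000 ≈ 1471.8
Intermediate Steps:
h(D) = 59/9 - D/9 (h(D) = 7 - (D + 4)/9 = 7 - (4 + D)/9 = 7 + (-4/9 - D/9) = 59/9 - D/9)
p(m) = 100/(9*m) (p(m) = 4/m + (59/9 - (-2 - 1*3)/9)/m = 4/m + (59/9 - (-2 - 3)/9)/m = 4/m + (59/9 - ⅑*(-5))/m = 4/m + (59/9 + 5/9)/m = 4/m + 64/(9*m) = 100/(9*m))
S(c) = 4*c² (S(c) = (2*c)² = 4*c²)
n = 306909/8000 (n = 2105/((4*((100/9)/(-3))²)) = 2105/((4*((100/9)*(-⅓))²)) = 2105/((4*(-100/27)²)) = 2105/((4*(10000/729))) = 2105/(40000/729) = 2105*(729/40000) = 306909/8000 ≈ 38.364)
n² = (306909/8000)² = 94193134281/64000000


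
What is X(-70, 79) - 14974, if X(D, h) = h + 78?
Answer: -14817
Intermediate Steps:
X(D, h) = 78 + h
X(-70, 79) - 14974 = (78 + 79) - 14974 = 157 - 14974 = -14817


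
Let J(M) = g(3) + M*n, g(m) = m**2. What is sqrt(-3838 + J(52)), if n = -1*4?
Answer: I*sqrt(4037) ≈ 63.537*I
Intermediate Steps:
n = -4
J(M) = 9 - 4*M (J(M) = 3**2 + M*(-4) = 9 - 4*M)
sqrt(-3838 + J(52)) = sqrt(-3838 + (9 - 4*52)) = sqrt(-3838 + (9 - 208)) = sqrt(-3838 - 199) = sqrt(-4037) = I*sqrt(4037)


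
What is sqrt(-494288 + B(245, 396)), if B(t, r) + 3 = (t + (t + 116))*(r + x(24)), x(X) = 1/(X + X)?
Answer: I*sqrt(4068838)/4 ≈ 504.28*I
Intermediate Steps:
x(X) = 1/(2*X)
B(t, r) = -3 + (116 + 2*t)*(1/48 + r) (B(t, r) = -3 + (t + (t + 116))*(r + (1/2)/24) = -3 + (t + (116 + t))*(r + (1/2)*(1/24)) = -3 + (116 + 2*t)*(r + 1/48) = -3 + (116 + 2*t)*(1/48 + r))
sqrt(-494288 + B(245, 396)) = sqrt(-494288 + (-7/12 + 116*396 + (1/24)*245 + 2*396*245)) = sqrt(-494288 + (-7/12 + 45936 + 245/24 + 194040)) = sqrt(-494288 + 1919885/8) = sqrt(-2034419/8) = I*sqrt(4068838)/4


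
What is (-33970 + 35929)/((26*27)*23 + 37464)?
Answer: 653/17870 ≈ 0.036542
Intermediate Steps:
(-33970 + 35929)/((26*27)*23 + 37464) = 1959/(702*23 + 37464) = 1959/(16146 + 37464) = 1959/53610 = 1959*(1/53610) = 653/17870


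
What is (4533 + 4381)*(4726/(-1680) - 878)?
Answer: -3297658531/420 ≈ -7.8516e+6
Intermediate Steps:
(4533 + 4381)*(4726/(-1680) - 878) = 8914*(4726*(-1/1680) - 878) = 8914*(-2363/840 - 878) = 8914*(-739883/840) = -3297658531/420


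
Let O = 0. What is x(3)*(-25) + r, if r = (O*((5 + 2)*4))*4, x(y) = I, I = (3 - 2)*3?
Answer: -75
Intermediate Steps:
I = 3 (I = 1*3 = 3)
x(y) = 3
r = 0 (r = (0*((5 + 2)*4))*4 = (0*(7*4))*4 = (0*28)*4 = 0*4 = 0)
x(3)*(-25) + r = 3*(-25) + 0 = -75 + 0 = -75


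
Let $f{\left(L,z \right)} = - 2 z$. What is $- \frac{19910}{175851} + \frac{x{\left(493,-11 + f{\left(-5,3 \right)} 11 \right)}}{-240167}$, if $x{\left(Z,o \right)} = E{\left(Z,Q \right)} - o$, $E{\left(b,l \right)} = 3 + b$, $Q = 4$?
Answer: $- \frac{4882487593}{42233607117} \approx -0.11561$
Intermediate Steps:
$x{\left(Z,o \right)} = 3 + Z - o$ ($x{\left(Z,o \right)} = \left(3 + Z\right) - o = 3 + Z - o$)
$- \frac{19910}{175851} + \frac{x{\left(493,-11 + f{\left(-5,3 \right)} 11 \right)}}{-240167} = - \frac{19910}{175851} + \frac{3 + 493 - \left(-11 + \left(-2\right) 3 \cdot 11\right)}{-240167} = \left(-19910\right) \frac{1}{175851} + \left(3 + 493 - \left(-11 - 66\right)\right) \left(- \frac{1}{240167}\right) = - \frac{19910}{175851} + \left(3 + 493 - \left(-11 - 66\right)\right) \left(- \frac{1}{240167}\right) = - \frac{19910}{175851} + \left(3 + 493 - -77\right) \left(- \frac{1}{240167}\right) = - \frac{19910}{175851} + \left(3 + 493 + 77\right) \left(- \frac{1}{240167}\right) = - \frac{19910}{175851} + 573 \left(- \frac{1}{240167}\right) = - \frac{19910}{175851} - \frac{573}{240167} = - \frac{4882487593}{42233607117}$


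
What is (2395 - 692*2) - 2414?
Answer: -1403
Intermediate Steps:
(2395 - 692*2) - 2414 = (2395 - 1384) - 2414 = 1011 - 2414 = -1403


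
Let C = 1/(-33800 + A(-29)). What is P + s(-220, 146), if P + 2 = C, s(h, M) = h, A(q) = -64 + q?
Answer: -7524247/33893 ≈ -222.00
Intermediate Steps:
C = -1/33893 (C = 1/(-33800 + (-64 - 29)) = 1/(-33800 - 93) = 1/(-33893) = -1/33893 ≈ -2.9505e-5)
P = -67787/33893 (P = -2 - 1/33893 = -67787/33893 ≈ -2.0000)
P + s(-220, 146) = -67787/33893 - 220 = -7524247/33893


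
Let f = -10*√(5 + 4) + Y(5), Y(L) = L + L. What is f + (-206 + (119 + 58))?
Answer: -49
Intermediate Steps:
Y(L) = 2*L
f = -20 (f = -10*√(5 + 4) + 2*5 = -10*√9 + 10 = -10*3 + 10 = -30 + 10 = -20)
f + (-206 + (119 + 58)) = -20 + (-206 + (119 + 58)) = -20 + (-206 + 177) = -20 - 29 = -49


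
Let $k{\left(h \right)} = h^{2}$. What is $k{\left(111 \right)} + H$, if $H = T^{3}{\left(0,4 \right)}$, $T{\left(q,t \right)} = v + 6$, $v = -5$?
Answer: $12322$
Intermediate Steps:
$T{\left(q,t \right)} = 1$ ($T{\left(q,t \right)} = -5 + 6 = 1$)
$H = 1$ ($H = 1^{3} = 1$)
$k{\left(111 \right)} + H = 111^{2} + 1 = 12321 + 1 = 12322$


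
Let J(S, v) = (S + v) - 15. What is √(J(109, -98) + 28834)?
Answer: 31*√30 ≈ 169.79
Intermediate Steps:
J(S, v) = -15 + S + v
√(J(109, -98) + 28834) = √((-15 + 109 - 98) + 28834) = √(-4 + 28834) = √28830 = 31*√30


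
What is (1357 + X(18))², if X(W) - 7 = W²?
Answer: 2849344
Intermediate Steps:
X(W) = 7 + W²
(1357 + X(18))² = (1357 + (7 + 18²))² = (1357 + (7 + 324))² = (1357 + 331)² = 1688² = 2849344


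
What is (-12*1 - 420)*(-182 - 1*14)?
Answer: 84672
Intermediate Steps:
(-12*1 - 420)*(-182 - 1*14) = (-12 - 420)*(-182 - 14) = -432*(-196) = 84672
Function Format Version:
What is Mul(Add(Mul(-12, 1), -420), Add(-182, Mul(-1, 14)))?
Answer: 84672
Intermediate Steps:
Mul(Add(Mul(-12, 1), -420), Add(-182, Mul(-1, 14))) = Mul(Add(-12, -420), Add(-182, -14)) = Mul(-432, -196) = 84672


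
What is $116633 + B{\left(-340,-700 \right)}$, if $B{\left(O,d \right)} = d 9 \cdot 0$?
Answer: $116633$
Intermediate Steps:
$B{\left(O,d \right)} = 0$ ($B{\left(O,d \right)} = 9 d 0 = 0$)
$116633 + B{\left(-340,-700 \right)} = 116633 + 0 = 116633$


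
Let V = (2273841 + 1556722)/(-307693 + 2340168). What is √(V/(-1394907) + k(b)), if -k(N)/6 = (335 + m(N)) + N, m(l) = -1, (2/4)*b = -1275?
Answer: √4274860329505579472045596941/567022720965 ≈ 115.31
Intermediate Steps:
b = -2550 (b = 2*(-1275) = -2550)
k(N) = -2004 - 6*N (k(N) = -6*((335 - 1) + N) = -6*(334 + N) = -2004 - 6*N)
V = 3830563/2032475 ≈ 1.8847
√(V/(-1394907) + k(b)) = √((3830563/2032475)/(-1394907) + (-2004 - 6*(-2550))) = √((3830563/2032475)*(-1/1394907) + (-2004 + 15300)) = √(-3830563/2835113604825 + 13296) = √(37695670485922637/2835113604825) = √4274860329505579472045596941/567022720965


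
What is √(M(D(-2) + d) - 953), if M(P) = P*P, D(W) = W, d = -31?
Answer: 2*√34 ≈ 11.662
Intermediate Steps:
M(P) = P²
√(M(D(-2) + d) - 953) = √((-2 - 31)² - 953) = √((-33)² - 953) = √(1089 - 953) = √136 = 2*√34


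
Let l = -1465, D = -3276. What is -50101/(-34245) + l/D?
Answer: 23811089/12465180 ≈ 1.9102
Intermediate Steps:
-50101/(-34245) + l/D = -50101/(-34245) - 1465/(-3276) = -50101*(-1/34245) - 1465*(-1/3276) = 50101/34245 + 1465/3276 = 23811089/12465180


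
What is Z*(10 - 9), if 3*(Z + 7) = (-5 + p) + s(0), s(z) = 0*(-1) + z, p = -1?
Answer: -9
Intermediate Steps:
s(z) = z (s(z) = 0 + z = z)
Z = -9 (Z = -7 + ((-5 - 1) + 0)/3 = -7 + (-6 + 0)/3 = -7 + (⅓)*(-6) = -7 - 2 = -9)
Z*(10 - 9) = -9*(10 - 9) = -9*1 = -9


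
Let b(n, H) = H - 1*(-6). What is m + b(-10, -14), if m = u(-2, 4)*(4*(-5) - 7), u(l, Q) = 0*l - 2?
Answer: 46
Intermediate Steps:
b(n, H) = 6 + H (b(n, H) = H + 6 = 6 + H)
u(l, Q) = -2 (u(l, Q) = 0 - 2 = -2)
m = 54 (m = -2*(4*(-5) - 7) = -2*(-20 - 7) = -2*(-27) = 54)
m + b(-10, -14) = 54 + (6 - 14) = 54 - 8 = 46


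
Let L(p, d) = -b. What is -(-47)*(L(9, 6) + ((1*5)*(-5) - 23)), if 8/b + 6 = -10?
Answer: -4465/2 ≈ -2232.5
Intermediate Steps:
b = -½ (b = 8/(-6 - 10) = 8/(-16) = 8*(-1/16) = -½ ≈ -0.50000)
L(p, d) = ½ (L(p, d) = -1*(-½) = ½)
-(-47)*(L(9, 6) + ((1*5)*(-5) - 23)) = -(-47)*(½ + ((1*5)*(-5) - 23)) = -(-47)*(½ + (5*(-5) - 23)) = -(-47)*(½ + (-25 - 23)) = -(-47)*(½ - 48) = -(-47)*(-95)/2 = -1*4465/2 = -4465/2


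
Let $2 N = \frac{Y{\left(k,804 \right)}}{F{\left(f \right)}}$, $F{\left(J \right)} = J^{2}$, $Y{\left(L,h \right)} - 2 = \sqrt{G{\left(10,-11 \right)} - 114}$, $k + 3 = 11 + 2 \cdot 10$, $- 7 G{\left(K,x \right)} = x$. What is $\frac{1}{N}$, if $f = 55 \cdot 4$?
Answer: $\frac{271040}{163} - \frac{19360 i \sqrt{5509}}{163} \approx 1662.8 - 8815.6 i$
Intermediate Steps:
$G{\left(K,x \right)} = - \frac{x}{7}$
$k = 28$ ($k = -3 + \left(11 + 2 \cdot 10\right) = -3 + \left(11 + 20\right) = -3 + 31 = 28$)
$f = 220$
$Y{\left(L,h \right)} = 2 + \frac{i \sqrt{5509}}{7}$ ($Y{\left(L,h \right)} = 2 + \sqrt{\left(- \frac{1}{7}\right) \left(-11\right) - 114} = 2 + \sqrt{\frac{11}{7} - 114} = 2 + \sqrt{- \frac{787}{7}} = 2 + \frac{i \sqrt{5509}}{7}$)
$N = \frac{1}{48400} + \frac{i \sqrt{5509}}{677600}$ ($N = \frac{\left(2 + \frac{i \sqrt{5509}}{7}\right) \frac{1}{220^{2}}}{2} = \frac{\left(2 + \frac{i \sqrt{5509}}{7}\right) \frac{1}{48400}}{2} = \frac{\frac{1}{24200} + \frac{i \sqrt{5509}}{338800}}{2} = \frac{1}{48400} + \frac{i \sqrt{5509}}{677600} \approx 2.0661 \cdot 10^{-5} + 0.00010954 i$)
$\frac{1}{N} = \frac{1}{\frac{1}{48400} + \frac{i \sqrt{5509}}{677600}}$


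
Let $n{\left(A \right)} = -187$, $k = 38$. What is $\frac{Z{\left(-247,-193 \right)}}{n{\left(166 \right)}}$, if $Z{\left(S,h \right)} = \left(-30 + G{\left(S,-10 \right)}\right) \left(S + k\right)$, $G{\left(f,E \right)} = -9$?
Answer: $- \frac{741}{17} \approx -43.588$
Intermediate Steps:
$Z{\left(S,h \right)} = -1482 - 39 S$ ($Z{\left(S,h \right)} = \left(-30 - 9\right) \left(S + 38\right) = - 39 \left(38 + S\right) = -1482 - 39 S$)
$\frac{Z{\left(-247,-193 \right)}}{n{\left(166 \right)}} = \frac{-1482 - -9633}{-187} = \left(-1482 + 9633\right) \left(- \frac{1}{187}\right) = 8151 \left(- \frac{1}{187}\right) = - \frac{741}{17}$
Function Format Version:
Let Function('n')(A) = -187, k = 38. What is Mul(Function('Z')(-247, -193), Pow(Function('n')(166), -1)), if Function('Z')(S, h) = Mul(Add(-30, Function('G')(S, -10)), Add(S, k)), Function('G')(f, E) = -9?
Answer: Rational(-741, 17) ≈ -43.588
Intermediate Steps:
Function('Z')(S, h) = Add(-1482, Mul(-39, S)) (Function('Z')(S, h) = Mul(Add(-30, -9), Add(S, 38)) = Mul(-39, Add(38, S)) = Add(-1482, Mul(-39, S)))
Mul(Function('Z')(-247, -193), Pow(Function('n')(166), -1)) = Mul(Add(-1482, Mul(-39, -247)), Pow(-187, -1)) = Mul(Add(-1482, 9633), Rational(-1, 187)) = Mul(8151, Rational(-1, 187)) = Rational(-741, 17)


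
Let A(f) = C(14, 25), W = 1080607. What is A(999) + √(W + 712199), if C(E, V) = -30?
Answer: -30 + √1792806 ≈ 1309.0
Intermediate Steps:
A(f) = -30
A(999) + √(W + 712199) = -30 + √(1080607 + 712199) = -30 + √1792806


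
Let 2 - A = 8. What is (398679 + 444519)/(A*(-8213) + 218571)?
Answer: 281066/89283 ≈ 3.1480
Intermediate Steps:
A = -6 (A = 2 - 1*8 = 2 - 8 = -6)
(398679 + 444519)/(A*(-8213) + 218571) = (398679 + 444519)/(-6*(-8213) + 218571) = 843198/(49278 + 218571) = 843198/267849 = 843198*(1/267849) = 281066/89283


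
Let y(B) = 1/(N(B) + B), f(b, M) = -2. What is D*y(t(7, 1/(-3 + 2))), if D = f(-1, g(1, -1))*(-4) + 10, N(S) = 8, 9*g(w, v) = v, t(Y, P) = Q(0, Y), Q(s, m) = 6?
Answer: 9/7 ≈ 1.2857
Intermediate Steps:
t(Y, P) = 6
g(w, v) = v/9
y(B) = 1/(8 + B)
D = 18 (D = -2*(-4) + 10 = 8 + 10 = 18)
D*y(t(7, 1/(-3 + 2))) = 18/(8 + 6) = 18/14 = 18*(1/14) = 9/7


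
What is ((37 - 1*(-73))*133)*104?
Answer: 1521520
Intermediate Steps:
((37 - 1*(-73))*133)*104 = ((37 + 73)*133)*104 = (110*133)*104 = 14630*104 = 1521520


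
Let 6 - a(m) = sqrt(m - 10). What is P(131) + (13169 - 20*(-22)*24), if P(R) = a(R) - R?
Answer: 23593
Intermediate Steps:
a(m) = 6 - sqrt(-10 + m) (a(m) = 6 - sqrt(m - 10) = 6 - sqrt(-10 + m))
P(R) = 6 - R - sqrt(-10 + R) (P(R) = (6 - sqrt(-10 + R)) - R = 6 - R - sqrt(-10 + R))
P(131) + (13169 - 20*(-22)*24) = (6 - 1*131 - sqrt(-10 + 131)) + (13169 - 20*(-22)*24) = (6 - 131 - sqrt(121)) + (13169 - (-440)*24) = (6 - 131 - 1*11) + (13169 - 1*(-10560)) = (6 - 131 - 11) + (13169 + 10560) = -136 + 23729 = 23593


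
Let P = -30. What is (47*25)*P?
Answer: -35250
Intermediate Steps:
(47*25)*P = (47*25)*(-30) = 1175*(-30) = -35250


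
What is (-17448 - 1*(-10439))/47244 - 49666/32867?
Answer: -2576785307/1552768548 ≈ -1.6595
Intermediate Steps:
(-17448 - 1*(-10439))/47244 - 49666/32867 = (-17448 + 10439)*(1/47244) - 49666*1/32867 = -7009*1/47244 - 49666/32867 = -7009/47244 - 49666/32867 = -2576785307/1552768548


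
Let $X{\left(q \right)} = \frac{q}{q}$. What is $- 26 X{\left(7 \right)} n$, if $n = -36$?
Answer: $936$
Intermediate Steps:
$X{\left(q \right)} = 1$
$- 26 X{\left(7 \right)} n = \left(-26\right) 1 \left(-36\right) = \left(-26\right) \left(-36\right) = 936$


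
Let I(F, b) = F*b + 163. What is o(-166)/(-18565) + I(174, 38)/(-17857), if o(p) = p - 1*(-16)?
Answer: -24619865/66303041 ≈ -0.37132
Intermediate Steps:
I(F, b) = 163 + F*b
o(p) = 16 + p (o(p) = p + 16 = 16 + p)
o(-166)/(-18565) + I(174, 38)/(-17857) = (16 - 166)/(-18565) + (163 + 174*38)/(-17857) = -150*(-1/18565) + (163 + 6612)*(-1/17857) = 30/3713 + 6775*(-1/17857) = 30/3713 - 6775/17857 = -24619865/66303041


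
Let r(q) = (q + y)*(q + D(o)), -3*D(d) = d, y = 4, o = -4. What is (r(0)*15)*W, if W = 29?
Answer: 2320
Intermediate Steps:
D(d) = -d/3
r(q) = (4 + q)*(4/3 + q) (r(q) = (q + 4)*(q - ⅓*(-4)) = (4 + q)*(q + 4/3) = (4 + q)*(4/3 + q))
(r(0)*15)*W = ((16/3 + 0² + (16/3)*0)*15)*29 = ((16/3 + 0 + 0)*15)*29 = ((16/3)*15)*29 = 80*29 = 2320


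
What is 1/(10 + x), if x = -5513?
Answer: -1/5503 ≈ -0.00018172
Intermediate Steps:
1/(10 + x) = 1/(10 - 5513) = 1/(-5503) = -1/5503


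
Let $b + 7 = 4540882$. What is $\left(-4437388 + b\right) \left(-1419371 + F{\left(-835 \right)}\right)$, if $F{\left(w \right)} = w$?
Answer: $-146972858322$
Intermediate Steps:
$b = 4540875$ ($b = -7 + 4540882 = 4540875$)
$\left(-4437388 + b\right) \left(-1419371 + F{\left(-835 \right)}\right) = \left(-4437388 + 4540875\right) \left(-1419371 - 835\right) = 103487 \left(-1420206\right) = -146972858322$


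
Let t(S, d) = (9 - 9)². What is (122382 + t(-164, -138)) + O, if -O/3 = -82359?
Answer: 369459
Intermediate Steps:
t(S, d) = 0 (t(S, d) = 0² = 0)
O = 247077 (O = -3*(-82359) = 247077)
(122382 + t(-164, -138)) + O = (122382 + 0) + 247077 = 122382 + 247077 = 369459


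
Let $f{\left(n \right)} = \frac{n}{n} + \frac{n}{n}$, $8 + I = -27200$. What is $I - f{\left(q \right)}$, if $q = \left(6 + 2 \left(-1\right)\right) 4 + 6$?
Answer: $-27210$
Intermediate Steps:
$I = -27208$ ($I = -8 - 27200 = -27208$)
$q = 22$ ($q = \left(6 - 2\right) 4 + 6 = 4 \cdot 4 + 6 = 16 + 6 = 22$)
$f{\left(n \right)} = 2$ ($f{\left(n \right)} = 1 + 1 = 2$)
$I - f{\left(q \right)} = -27208 - 2 = -27210$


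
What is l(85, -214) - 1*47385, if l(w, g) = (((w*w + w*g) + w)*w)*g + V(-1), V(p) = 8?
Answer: 197859823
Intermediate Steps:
l(w, g) = 8 + g*w*(w + w² + g*w) (l(w, g) = (((w*w + w*g) + w)*w)*g + 8 = (((w² + g*w) + w)*w)*g + 8 = ((w + w² + g*w)*w)*g + 8 = (w*(w + w² + g*w))*g + 8 = g*w*(w + w² + g*w) + 8 = 8 + g*w*(w + w² + g*w))
l(85, -214) - 1*47385 = (8 - 214*85² - 214*85³ + (-214)²*85²) - 1*47385 = (8 - 214*7225 - 214*614125 + 45796*7225) - 47385 = (8 - 1546150 - 131422750 + 330876100) - 47385 = 197907208 - 47385 = 197859823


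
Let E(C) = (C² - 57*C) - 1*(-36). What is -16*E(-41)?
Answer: -64864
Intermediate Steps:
E(C) = 36 + C² - 57*C (E(C) = (C² - 57*C) + 36 = 36 + C² - 57*C)
-16*E(-41) = -16*(36 + (-41)² - 57*(-41)) = -16*(36 + 1681 + 2337) = -16*4054 = -64864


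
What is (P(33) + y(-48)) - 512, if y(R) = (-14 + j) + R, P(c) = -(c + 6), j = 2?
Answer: -611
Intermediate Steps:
P(c) = -6 - c (P(c) = -(6 + c) = -6 - c)
y(R) = -12 + R (y(R) = (-14 + 2) + R = -12 + R)
(P(33) + y(-48)) - 512 = ((-6 - 1*33) + (-12 - 48)) - 512 = ((-6 - 33) - 60) - 512 = (-39 - 60) - 512 = -99 - 512 = -611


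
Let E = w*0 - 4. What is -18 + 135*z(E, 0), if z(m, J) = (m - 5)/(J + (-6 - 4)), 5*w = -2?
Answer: 207/2 ≈ 103.50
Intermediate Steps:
w = -⅖ (w = (⅕)*(-2) = -⅖ ≈ -0.40000)
E = -4 (E = -⅖*0 - 4 = 0 - 4 = -4)
z(m, J) = (-5 + m)/(-10 + J) (z(m, J) = (-5 + m)/(J - 10) = (-5 + m)/(-10 + J))
-18 + 135*z(E, 0) = -18 + 135*((-5 - 4)/(-10 + 0)) = -18 + 135*(-9/(-10)) = -18 + 135*(-⅒*(-9)) = -18 + 135*(9/10) = -18 + 243/2 = 207/2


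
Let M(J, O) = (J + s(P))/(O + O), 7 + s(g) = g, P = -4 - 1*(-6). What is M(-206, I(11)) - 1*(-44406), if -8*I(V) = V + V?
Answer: 488888/11 ≈ 44444.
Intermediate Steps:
P = 2 (P = -4 + 6 = 2)
s(g) = -7 + g
I(V) = -V/4 (I(V) = -(V + V)/8 = -V/4)
M(J, O) = (-5 + J)/(2*O) (M(J, O) = (J + (-7 + 2))/(O + O) = (J - 5)/((2*O)) = (-5 + J)*(1/(2*O)) = (-5 + J)/(2*O))
M(-206, I(11)) - 1*(-44406) = (-5 - 206)/(2*((-¼*11))) - 1*(-44406) = (½)*(-211)/(-11/4) + 44406 = (½)*(-4/11)*(-211) + 44406 = 422/11 + 44406 = 488888/11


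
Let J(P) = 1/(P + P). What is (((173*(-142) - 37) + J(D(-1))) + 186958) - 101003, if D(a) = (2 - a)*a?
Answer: 368111/6 ≈ 61352.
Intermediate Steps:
D(a) = a*(2 - a)
J(P) = 1/(2*P)
(((173*(-142) - 37) + J(D(-1))) + 186958) - 101003 = (((173*(-142) - 37) + 1/(2*((-(2 - 1*(-1)))))) + 186958) - 101003 = (((-24566 - 37) + 1/(2*((-(2 + 1))))) + 186958) - 101003 = ((-24603 + 1/(2*((-1*3)))) + 186958) - 101003 = ((-24603 + (1/2)/(-3)) + 186958) - 101003 = ((-24603 + (1/2)*(-1/3)) + 186958) - 101003 = ((-24603 - 1/6) + 186958) - 101003 = (-147619/6 + 186958) - 101003 = 974129/6 - 101003 = 368111/6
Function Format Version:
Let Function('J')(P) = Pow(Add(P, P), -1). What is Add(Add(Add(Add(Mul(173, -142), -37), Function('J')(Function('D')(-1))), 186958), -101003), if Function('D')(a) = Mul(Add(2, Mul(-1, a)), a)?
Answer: Rational(368111, 6) ≈ 61352.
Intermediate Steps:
Function('D')(a) = Mul(a, Add(2, Mul(-1, a)))
Function('J')(P) = Mul(Rational(1, 2), Pow(P, -1)) (Function('J')(P) = Pow(Mul(2, P), -1) = Mul(Rational(1, 2), Pow(P, -1)))
Add(Add(Add(Add(Mul(173, -142), -37), Function('J')(Function('D')(-1))), 186958), -101003) = Add(Add(Add(Add(Mul(173, -142), -37), Mul(Rational(1, 2), Pow(Mul(-1, Add(2, Mul(-1, -1))), -1))), 186958), -101003) = Add(Add(Add(Add(-24566, -37), Mul(Rational(1, 2), Pow(Mul(-1, Add(2, 1)), -1))), 186958), -101003) = Add(Add(Add(-24603, Mul(Rational(1, 2), Pow(Mul(-1, 3), -1))), 186958), -101003) = Add(Add(Add(-24603, Mul(Rational(1, 2), Pow(-3, -1))), 186958), -101003) = Add(Add(Add(-24603, Mul(Rational(1, 2), Rational(-1, 3))), 186958), -101003) = Add(Add(Add(-24603, Rational(-1, 6)), 186958), -101003) = Add(Add(Rational(-147619, 6), 186958), -101003) = Add(Rational(974129, 6), -101003) = Rational(368111, 6)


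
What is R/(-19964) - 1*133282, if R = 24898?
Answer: -1330433373/9982 ≈ -1.3328e+5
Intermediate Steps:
R/(-19964) - 1*133282 = 24898/(-19964) - 1*133282 = 24898*(-1/19964) - 133282 = -12449/9982 - 133282 = -1330433373/9982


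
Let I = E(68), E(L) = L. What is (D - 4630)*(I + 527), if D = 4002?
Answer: -373660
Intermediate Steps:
I = 68
(D - 4630)*(I + 527) = (4002 - 4630)*(68 + 527) = -628*595 = -373660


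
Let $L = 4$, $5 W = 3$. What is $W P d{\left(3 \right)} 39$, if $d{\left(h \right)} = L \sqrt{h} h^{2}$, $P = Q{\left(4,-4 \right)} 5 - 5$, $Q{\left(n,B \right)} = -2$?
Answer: $- 12636 \sqrt{3} \approx -21886.0$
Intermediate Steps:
$W = \frac{3}{5}$ ($W = \frac{1}{5} \cdot 3 = \frac{3}{5} \approx 0.6$)
$P = -15$ ($P = \left(-2\right) 5 - 5 = -10 - 5 = -15$)
$d{\left(h \right)} = 4 h^{\frac{5}{2}}$ ($d{\left(h \right)} = 4 \sqrt{h} h^{2} = 4 h^{\frac{5}{2}}$)
$W P d{\left(3 \right)} 39 = \frac{3}{5} \left(-15\right) 4 \cdot 3^{\frac{5}{2}} \cdot 39 = - 9 \cdot 4 \cdot 9 \sqrt{3} \cdot 39 = - 9 \cdot 36 \sqrt{3} \cdot 39 = - 324 \sqrt{3} \cdot 39 = - 12636 \sqrt{3}$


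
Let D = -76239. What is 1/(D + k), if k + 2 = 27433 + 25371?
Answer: -1/23437 ≈ -4.2668e-5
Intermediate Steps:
k = 52802 (k = -2 + (27433 + 25371) = -2 + 52804 = 52802)
1/(D + k) = 1/(-76239 + 52802) = 1/(-23437) = -1/23437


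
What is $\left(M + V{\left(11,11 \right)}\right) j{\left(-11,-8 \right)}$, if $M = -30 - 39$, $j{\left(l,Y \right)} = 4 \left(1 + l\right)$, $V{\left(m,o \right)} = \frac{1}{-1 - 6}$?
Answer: $\frac{19360}{7} \approx 2765.7$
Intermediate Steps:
$V{\left(m,o \right)} = - \frac{1}{7}$ ($V{\left(m,o \right)} = \frac{1}{-7} = - \frac{1}{7}$)
$j{\left(l,Y \right)} = 4 + 4 l$
$M = -69$
$\left(M + V{\left(11,11 \right)}\right) j{\left(-11,-8 \right)} = \left(-69 - \frac{1}{7}\right) \left(4 + 4 \left(-11\right)\right) = - \frac{484 \left(4 - 44\right)}{7} = \left(- \frac{484}{7}\right) \left(-40\right) = \frac{19360}{7}$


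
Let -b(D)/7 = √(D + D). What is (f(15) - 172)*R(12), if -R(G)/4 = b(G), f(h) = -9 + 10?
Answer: -9576*√6 ≈ -23456.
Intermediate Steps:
b(D) = -7*√2*√D (b(D) = -7*√(D + D) = -7*√2*√D)
f(h) = 1
R(G) = 28*√2*√G (R(G) = -(-28)*√2*√G = 28*√2*√G)
(f(15) - 172)*R(12) = (1 - 172)*(28*√2*√12) = -4788*√2*2*√3 = -9576*√6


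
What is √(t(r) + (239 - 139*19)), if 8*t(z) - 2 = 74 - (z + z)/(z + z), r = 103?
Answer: I*√38282/4 ≈ 48.914*I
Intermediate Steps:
t(z) = 75/8 (t(z) = ¼ + (74 - (z + z)/(z + z))/8 = ¼ + (74 - 2*z/(2*z))/8 = ¼ + (74 - 2*z*1/(2*z))/8 = ¼ + (74 - 1*1)/8 = ¼ + (74 - 1)/8 = ¼ + (⅛)*73 = ¼ + 73/8 = 75/8)
√(t(r) + (239 - 139*19)) = √(75/8 + (239 - 139*19)) = √(75/8 + (239 - 2641)) = √(75/8 - 2402) = √(-19141/8) = I*√38282/4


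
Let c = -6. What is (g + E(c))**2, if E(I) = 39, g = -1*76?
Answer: 1369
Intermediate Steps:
g = -76
(g + E(c))**2 = (-76 + 39)**2 = (-37)**2 = 1369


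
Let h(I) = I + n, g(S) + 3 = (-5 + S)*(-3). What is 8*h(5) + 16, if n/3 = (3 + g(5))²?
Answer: 56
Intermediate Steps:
g(S) = 12 - 3*S (g(S) = -3 + (-5 + S)*(-3) = -3 + (15 - 3*S) = 12 - 3*S)
n = 0 (n = 3*(3 + (12 - 3*5))² = 3*(3 + (12 - 15))² = 3*(3 - 3)² = 3*0² = 3*0 = 0)
h(I) = I (h(I) = I + 0 = I)
8*h(5) + 16 = 8*5 + 16 = 40 + 16 = 56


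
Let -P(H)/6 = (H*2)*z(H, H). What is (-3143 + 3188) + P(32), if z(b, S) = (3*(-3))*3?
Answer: 10413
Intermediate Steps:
z(b, S) = -27 (z(b, S) = -9*3 = -27)
P(H) = 324*H (P(H) = -6*H*2*(-27) = -6*2*H*(-27) = -(-324)*H = 324*H)
(-3143 + 3188) + P(32) = (-3143 + 3188) + 324*32 = 45 + 10368 = 10413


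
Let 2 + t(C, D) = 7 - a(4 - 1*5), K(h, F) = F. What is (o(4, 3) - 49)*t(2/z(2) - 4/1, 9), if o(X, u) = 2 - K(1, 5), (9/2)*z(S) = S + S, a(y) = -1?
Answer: -312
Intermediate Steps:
z(S) = 4*S/9 (z(S) = 2*(S + S)/9 = 2*(2*S)/9 = 4*S/9)
o(X, u) = -3 (o(X, u) = 2 - 1*5 = 2 - 5 = -3)
t(C, D) = 6 (t(C, D) = -2 + (7 - 1*(-1)) = -2 + (7 + 1) = -2 + 8 = 6)
(o(4, 3) - 49)*t(2/z(2) - 4/1, 9) = (-3 - 49)*6 = -52*6 = -312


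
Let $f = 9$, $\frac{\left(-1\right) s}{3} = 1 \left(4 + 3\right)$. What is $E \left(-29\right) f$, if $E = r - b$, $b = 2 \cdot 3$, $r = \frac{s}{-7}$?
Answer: $783$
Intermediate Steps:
$s = -21$ ($s = - 3 \cdot 1 \left(4 + 3\right) = - 3 \cdot 1 \cdot 7 = \left(-3\right) 7 = -21$)
$r = 3$ ($r = - \frac{21}{-7} = \left(-21\right) \left(- \frac{1}{7}\right) = 3$)
$b = 6$
$E = -3$ ($E = 3 - 6 = -3$)
$E \left(-29\right) f = \left(-3\right) \left(-29\right) 9 = 87 \cdot 9 = 783$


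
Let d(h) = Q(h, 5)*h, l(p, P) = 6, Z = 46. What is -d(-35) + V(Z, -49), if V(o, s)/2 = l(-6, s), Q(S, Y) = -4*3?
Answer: -408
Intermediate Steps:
Q(S, Y) = -12
V(o, s) = 12 (V(o, s) = 2*6 = 12)
d(h) = -12*h
-d(-35) + V(Z, -49) = -(-12)*(-35) + 12 = -1*420 + 12 = -420 + 12 = -408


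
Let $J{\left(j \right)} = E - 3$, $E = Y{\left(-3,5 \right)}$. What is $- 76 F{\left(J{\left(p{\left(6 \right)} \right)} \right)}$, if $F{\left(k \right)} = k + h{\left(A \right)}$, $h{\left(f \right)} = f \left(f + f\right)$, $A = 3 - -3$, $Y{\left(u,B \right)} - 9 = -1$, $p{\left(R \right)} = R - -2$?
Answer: $-5852$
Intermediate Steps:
$p{\left(R \right)} = 2 + R$ ($p{\left(R \right)} = R + 2 = 2 + R$)
$Y{\left(u,B \right)} = 8$ ($Y{\left(u,B \right)} = 9 - 1 = 8$)
$E = 8$
$A = 6$ ($A = 3 + 3 = 6$)
$h{\left(f \right)} = 2 f^{2}$ ($h{\left(f \right)} = f 2 f = 2 f^{2}$)
$J{\left(j \right)} = 5$ ($J{\left(j \right)} = 8 - 3 = 5$)
$F{\left(k \right)} = 72 + k$ ($F{\left(k \right)} = k + 2 \cdot 6^{2} = k + 2 \cdot 36 = k + 72 = 72 + k$)
$- 76 F{\left(J{\left(p{\left(6 \right)} \right)} \right)} = - 76 \left(72 + 5\right) = \left(-76\right) 77 = -5852$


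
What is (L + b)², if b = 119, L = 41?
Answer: 25600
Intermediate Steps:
(L + b)² = (41 + 119)² = 160² = 25600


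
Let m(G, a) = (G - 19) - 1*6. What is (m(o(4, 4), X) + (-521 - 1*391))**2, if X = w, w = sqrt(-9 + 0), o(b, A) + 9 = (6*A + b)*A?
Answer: 695556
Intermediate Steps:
o(b, A) = -9 + A*(b + 6*A) (o(b, A) = -9 + (6*A + b)*A = -9 + (b + 6*A)*A = -9 + A*(b + 6*A))
w = 3*I (w = sqrt(-9) = 3*I ≈ 3.0*I)
X = 3*I ≈ 3.0*I
m(G, a) = -25 + G (m(G, a) = (-19 + G) - 6 = -25 + G)
(m(o(4, 4), X) + (-521 - 1*391))**2 = ((-25 + (-9 + 6*4**2 + 4*4)) + (-521 - 1*391))**2 = ((-25 + (-9 + 6*16 + 16)) + (-521 - 391))**2 = ((-25 + (-9 + 96 + 16)) - 912)**2 = ((-25 + 103) - 912)**2 = (78 - 912)**2 = (-834)**2 = 695556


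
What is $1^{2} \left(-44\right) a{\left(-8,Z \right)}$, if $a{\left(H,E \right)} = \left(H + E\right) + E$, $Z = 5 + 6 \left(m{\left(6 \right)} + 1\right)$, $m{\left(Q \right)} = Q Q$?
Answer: $-19624$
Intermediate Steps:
$m{\left(Q \right)} = Q^{2}$
$Z = 227$ ($Z = 5 + 6 \left(6^{2} + 1\right) = 5 + 6 \left(36 + 1\right) = 5 + 6 \cdot 37 = 5 + 222 = 227$)
$a{\left(H,E \right)} = H + 2 E$ ($a{\left(H,E \right)} = \left(E + H\right) + E = H + 2 E$)
$1^{2} \left(-44\right) a{\left(-8,Z \right)} = 1^{2} \left(-44\right) \left(-8 + 2 \cdot 227\right) = 1 \left(-44\right) \left(-8 + 454\right) = \left(-44\right) 446 = -19624$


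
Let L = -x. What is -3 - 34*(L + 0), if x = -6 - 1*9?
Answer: -513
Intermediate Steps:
x = -15 (x = -6 - 9 = -15)
L = 15 (L = -1*(-15) = 15)
-3 - 34*(L + 0) = -3 - 34*(15 + 0) = -3 - 34*15 = -3 - 510 = -513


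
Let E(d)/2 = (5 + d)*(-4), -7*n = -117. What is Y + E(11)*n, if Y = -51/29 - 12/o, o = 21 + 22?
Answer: -18692859/8729 ≈ -2141.5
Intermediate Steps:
o = 43
n = 117/7 (n = -1/7*(-117) = 117/7 ≈ 16.714)
E(d) = -40 - 8*d (E(d) = 2*((5 + d)*(-4)) = 2*(-20 - 4*d) = -40 - 8*d)
Y = -2541/1247 (Y = -51/29 - 12/43 = -2541/1247 ≈ -2.0377)
Y + E(11)*n = -2541/1247 + (-40 - 8*11)*(117/7) = -2541/1247 + (-40 - 88)*(117/7) = -2541/1247 - 128*117/7 = -2541/1247 - 14976/7 = -18692859/8729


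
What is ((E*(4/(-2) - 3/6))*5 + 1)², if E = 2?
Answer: 576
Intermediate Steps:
((E*(4/(-2) - 3/6))*5 + 1)² = ((2*(4/(-2) - 3/6))*5 + 1)² = ((2*(4*(-½) - 3*⅙))*5 + 1)² = ((2*(-2 - ½))*5 + 1)² = ((2*(-5/2))*5 + 1)² = (-5*5 + 1)² = (-25 + 1)² = (-24)² = 576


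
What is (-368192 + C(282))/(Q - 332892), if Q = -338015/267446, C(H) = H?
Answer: 98396057860/89030971847 ≈ 1.1052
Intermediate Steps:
Q = -338015/267446 (Q = -338015*1/267446 = -338015/267446 ≈ -1.2639)
(-368192 + C(282))/(Q - 332892) = (-368192 + 282)/(-338015/267446 - 332892) = -367910/(-89030971847/267446) = -367910*(-267446/89030971847) = 98396057860/89030971847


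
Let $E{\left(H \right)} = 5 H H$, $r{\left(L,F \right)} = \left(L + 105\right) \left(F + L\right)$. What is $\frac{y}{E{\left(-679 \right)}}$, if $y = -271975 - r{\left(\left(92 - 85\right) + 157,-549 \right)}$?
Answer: $- \frac{33682}{461041} \approx -0.073056$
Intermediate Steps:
$r{\left(L,F \right)} = \left(105 + L\right) \left(F + L\right)$
$E{\left(H \right)} = 5 H^{2}$
$y = -168410$ ($y = -271975 - \left(\left(\left(92 - 85\right) + 157\right)^{2} + 105 \left(-549\right) + 105 \left(\left(92 - 85\right) + 157\right) - 549 \left(\left(92 - 85\right) + 157\right)\right) = -271975 - \left(\left(7 + 157\right)^{2} - 57645 + 105 \left(7 + 157\right) - 549 \left(7 + 157\right)\right) = -271975 - \left(164^{2} - 57645 + 105 \cdot 164 - 90036\right) = -271975 - \left(26896 - 57645 + 17220 - 90036\right) = -271975 - -103565 = -271975 + 103565 = -168410$)
$\frac{y}{E{\left(-679 \right)}} = - \frac{168410}{5 \left(-679\right)^{2}} = - \frac{168410}{5 \cdot 461041} = - \frac{168410}{2305205} = \left(-168410\right) \frac{1}{2305205} = - \frac{33682}{461041}$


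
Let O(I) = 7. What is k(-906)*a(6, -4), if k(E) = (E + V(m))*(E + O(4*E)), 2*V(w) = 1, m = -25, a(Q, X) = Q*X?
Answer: -19537068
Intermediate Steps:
V(w) = ½ (V(w) = (½)*1 = ½)
k(E) = (½ + E)*(7 + E) (k(E) = (E + ½)*(E + 7) = (½ + E)*(7 + E))
k(-906)*a(6, -4) = (7/2 + (-906)² + (15/2)*(-906))*(6*(-4)) = (7/2 + 820836 - 6795)*(-24) = (1628089/2)*(-24) = -19537068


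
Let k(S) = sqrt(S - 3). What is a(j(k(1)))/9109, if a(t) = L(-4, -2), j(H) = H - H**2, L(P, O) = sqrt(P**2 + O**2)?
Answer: 2*sqrt(5)/9109 ≈ 0.00049096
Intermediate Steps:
L(P, O) = sqrt(O**2 + P**2)
k(S) = sqrt(-3 + S)
a(t) = 2*sqrt(5) (a(t) = sqrt((-2)**2 + (-4)**2) = sqrt(4 + 16) = sqrt(20) = 2*sqrt(5))
a(j(k(1)))/9109 = (2*sqrt(5))/9109 = (2*sqrt(5))*(1/9109) = 2*sqrt(5)/9109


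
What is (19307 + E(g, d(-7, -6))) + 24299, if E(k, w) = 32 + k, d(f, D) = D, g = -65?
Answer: 43573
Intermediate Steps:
(19307 + E(g, d(-7, -6))) + 24299 = (19307 + (32 - 65)) + 24299 = (19307 - 33) + 24299 = 19274 + 24299 = 43573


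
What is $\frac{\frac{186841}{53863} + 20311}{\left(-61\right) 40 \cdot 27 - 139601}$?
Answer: $- \frac{1094198234}{11067823103} \approx -0.098863$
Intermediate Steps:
$\frac{\frac{186841}{53863} + 20311}{\left(-61\right) 40 \cdot 27 - 139601} = \frac{186841 \cdot \frac{1}{53863} + 20311}{\left(-2440\right) 27 - 139601} = \frac{\frac{186841}{53863} + 20311}{-65880 - 139601} = \frac{1094198234}{53863 \left(-205481\right)} = \frac{1094198234}{53863} \left(- \frac{1}{205481}\right) = - \frac{1094198234}{11067823103}$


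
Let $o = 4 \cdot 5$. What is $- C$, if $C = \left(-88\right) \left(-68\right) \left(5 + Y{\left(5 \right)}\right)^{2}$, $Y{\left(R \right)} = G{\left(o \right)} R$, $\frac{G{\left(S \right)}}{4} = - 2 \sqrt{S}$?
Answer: $-191637600 + 4787200 \sqrt{5} \approx -1.8093 \cdot 10^{8}$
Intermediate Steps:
$o = 20$
$G{\left(S \right)} = - 8 \sqrt{S}$ ($G{\left(S \right)} = 4 \left(- 2 \sqrt{S}\right) = - 8 \sqrt{S}$)
$Y{\left(R \right)} = - 16 R \sqrt{5}$ ($Y{\left(R \right)} = - 8 \sqrt{20} R = - 8 \cdot 2 \sqrt{5} R = - 16 \sqrt{5} R = - 16 R \sqrt{5}$)
$C = 5984 \left(5 - 80 \sqrt{5}\right)^{2}$ ($C = \left(-88\right) \left(-68\right) \left(5 - 80 \sqrt{5}\right)^{2} = 5984 \left(5 - 80 \sqrt{5}\right)^{2} \approx 1.8093 \cdot 10^{8}$)
$- C = - (191637600 - 4787200 \sqrt{5}) = -191637600 + 4787200 \sqrt{5}$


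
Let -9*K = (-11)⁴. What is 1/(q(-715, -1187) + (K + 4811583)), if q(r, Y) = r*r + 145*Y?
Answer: 9/46341596 ≈ 1.9421e-7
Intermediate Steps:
q(r, Y) = r² + 145*Y
K = -14641/9 (K = -⅑*(-11)⁴ = -⅑*14641 = -14641/9 ≈ -1626.8)
1/(q(-715, -1187) + (K + 4811583)) = 1/(((-715)² + 145*(-1187)) + (-14641/9 + 4811583)) = 1/((511225 - 172115) + 43289606/9) = 1/(339110 + 43289606/9) = 1/(46341596/9) = 9/46341596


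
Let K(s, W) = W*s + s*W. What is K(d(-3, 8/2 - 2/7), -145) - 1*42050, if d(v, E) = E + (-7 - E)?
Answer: -40020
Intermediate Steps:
d(v, E) = -7
K(s, W) = 2*W*s (K(s, W) = W*s + W*s = 2*W*s)
K(d(-3, 8/2 - 2/7), -145) - 1*42050 = 2*(-145)*(-7) - 1*42050 = 2030 - 42050 = -40020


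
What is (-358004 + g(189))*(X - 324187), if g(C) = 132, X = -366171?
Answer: 247059798176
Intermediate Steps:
(-358004 + g(189))*(X - 324187) = (-358004 + 132)*(-366171 - 324187) = -357872*(-690358) = 247059798176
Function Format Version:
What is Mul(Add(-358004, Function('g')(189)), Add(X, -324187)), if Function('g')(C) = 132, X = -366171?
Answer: 247059798176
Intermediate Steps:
Mul(Add(-358004, Function('g')(189)), Add(X, -324187)) = Mul(Add(-358004, 132), Add(-366171, -324187)) = Mul(-357872, -690358) = 247059798176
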